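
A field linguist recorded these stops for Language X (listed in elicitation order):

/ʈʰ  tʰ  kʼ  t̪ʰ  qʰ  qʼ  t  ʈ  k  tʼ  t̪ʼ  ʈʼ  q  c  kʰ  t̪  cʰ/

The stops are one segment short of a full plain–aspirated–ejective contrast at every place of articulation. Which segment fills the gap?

/cʼ/

dental: plain /t̪/, aspirated /t̪ʰ/, ejective /t̪ʼ/.
alveolar: plain /t/, aspirated /tʰ/, ejective /tʼ/.
retroflex: plain /ʈ/, aspirated /ʈʰ/, ejective /ʈʼ/.
palatal: plain /c/, aspirated /cʰ/, ejective —.
velar: plain /k/, aspirated /kʰ/, ejective /kʼ/.
uvular: plain /q/, aspirated /qʰ/, ejective /qʼ/.
The palatal row has no ejective member, so the gap is the ejective palatal stop /cʼ/.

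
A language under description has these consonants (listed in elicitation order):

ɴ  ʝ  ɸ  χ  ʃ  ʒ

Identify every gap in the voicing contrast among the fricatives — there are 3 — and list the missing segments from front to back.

/β/, /ç/, /ʁ/

Voiceless: /ɸ/ (bilabial), /ʃ/ (postalveolar), /χ/ (uvular).
Voiced: /ʒ/ (postalveolar), /ʝ/ (palatal).
Gaps, from front to back: bilabial lacks voiced (/β/); palatal lacks voiceless (/ç/); uvular lacks voiced (/ʁ/).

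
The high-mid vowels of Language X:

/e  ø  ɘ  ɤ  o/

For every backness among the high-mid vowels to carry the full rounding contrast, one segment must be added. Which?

front: unrounded /e/, rounded /ø/.
central: unrounded /ɘ/, rounded —.
back: unrounded /ɤ/, rounded /o/.
The central row has no rounded member, so the gap is the central rounded vowel /ɵ/.

/ɵ/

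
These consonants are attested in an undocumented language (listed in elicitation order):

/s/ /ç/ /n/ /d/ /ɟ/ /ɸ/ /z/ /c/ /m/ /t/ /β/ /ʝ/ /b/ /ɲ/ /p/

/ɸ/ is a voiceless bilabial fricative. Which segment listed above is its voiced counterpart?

The voiced counterpart is a voiced bilabial fricative — in this inventory, /β/.

/β/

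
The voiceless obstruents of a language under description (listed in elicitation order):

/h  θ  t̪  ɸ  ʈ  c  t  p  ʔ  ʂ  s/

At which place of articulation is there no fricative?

Stop: /p/ (bilabial), /t̪/ (dental), /t/ (alveolar), /ʈ/ (retroflex), /c/ (palatal), /ʔ/ (glottal).
Fricative: /ɸ/ (bilabial), /θ/ (dental), /s/ (alveolar), /ʂ/ (retroflex), /h/ (glottal).
Every place of articulation has a fricative member except palatal, where /ç/ would be expected.

palatal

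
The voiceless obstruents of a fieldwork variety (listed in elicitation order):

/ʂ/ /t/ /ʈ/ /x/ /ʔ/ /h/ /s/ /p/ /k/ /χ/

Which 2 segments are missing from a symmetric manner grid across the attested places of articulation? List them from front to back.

Stop: /p/ (bilabial), /t/ (alveolar), /ʈ/ (retroflex), /k/ (velar), /ʔ/ (glottal).
Fricative: /s/ (alveolar), /ʂ/ (retroflex), /x/ (velar), /χ/ (uvular), /h/ (glottal).
Gaps, from front to back: bilabial lacks fricative (/ɸ/); uvular lacks stop (/q/).

/ɸ/, /q/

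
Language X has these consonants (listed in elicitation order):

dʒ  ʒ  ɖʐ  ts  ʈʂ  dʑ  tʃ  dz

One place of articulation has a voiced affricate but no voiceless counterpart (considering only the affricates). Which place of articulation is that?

alveolar: voiceless /ts/, voiced /dz/.
postalveolar: voiceless /tʃ/, voiced /dʒ/.
retroflex: voiceless /ʈʂ/, voiced /ɖʐ/.
alveolo-palatal: voiceless —, voiced /dʑ/.
Every place of articulation has a voiceless member except alveolo-palatal, where /tɕ/ would be expected.

alveolo-palatal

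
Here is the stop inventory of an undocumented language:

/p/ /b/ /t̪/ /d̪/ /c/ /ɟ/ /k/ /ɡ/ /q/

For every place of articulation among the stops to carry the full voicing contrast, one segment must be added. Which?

bilabial: voiceless /p/, voiced /b/.
dental: voiceless /t̪/, voiced /d̪/.
palatal: voiceless /c/, voiced /ɟ/.
velar: voiceless /k/, voiced /ɡ/.
uvular: voiceless /q/, voiced —.
The uvular row has no voiced member, so the gap is the voiced uvular stop /ɢ/.

/ɢ/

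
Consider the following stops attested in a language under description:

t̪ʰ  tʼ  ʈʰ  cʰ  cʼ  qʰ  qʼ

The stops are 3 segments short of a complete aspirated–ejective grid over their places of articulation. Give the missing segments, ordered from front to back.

place of articulation  aspirated  ejective
dental            t̪ʰ       —       
alveolar          —         tʼ      
retroflex         ʈʰ        —       
palatal           cʰ        cʼ      
uvular            qʰ        qʼ      
Gaps, from front to back: dental lacks ejective (/t̪ʼ/); alveolar lacks aspirated (/tʰ/); retroflex lacks ejective (/ʈʼ/).

/t̪ʼ/, /tʰ/, /ʈʼ/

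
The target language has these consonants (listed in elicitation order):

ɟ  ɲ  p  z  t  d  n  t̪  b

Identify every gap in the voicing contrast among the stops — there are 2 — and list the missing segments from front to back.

/d̪/, /c/

Voiceless: /p/ (bilabial), /t̪/ (dental), /t/ (alveolar).
Voiced: /b/ (bilabial), /d/ (alveolar), /ɟ/ (palatal).
Gaps, from front to back: dental lacks voiced (/d̪/); palatal lacks voiceless (/c/).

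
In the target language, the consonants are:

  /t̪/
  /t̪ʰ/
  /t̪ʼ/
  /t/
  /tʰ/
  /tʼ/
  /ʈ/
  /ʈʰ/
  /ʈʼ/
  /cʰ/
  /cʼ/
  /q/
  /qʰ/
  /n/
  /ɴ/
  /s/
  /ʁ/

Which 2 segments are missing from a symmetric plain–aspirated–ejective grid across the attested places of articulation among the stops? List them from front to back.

dental: plain /t̪/, aspirated /t̪ʰ/, ejective /t̪ʼ/.
alveolar: plain /t/, aspirated /tʰ/, ejective /tʼ/.
retroflex: plain /ʈ/, aspirated /ʈʰ/, ejective /ʈʼ/.
palatal: plain —, aspirated /cʰ/, ejective /cʼ/.
uvular: plain /q/, aspirated /qʰ/, ejective —.
Gaps, from front to back: palatal lacks plain (/c/); uvular lacks ejective (/qʼ/).

/c/, /qʼ/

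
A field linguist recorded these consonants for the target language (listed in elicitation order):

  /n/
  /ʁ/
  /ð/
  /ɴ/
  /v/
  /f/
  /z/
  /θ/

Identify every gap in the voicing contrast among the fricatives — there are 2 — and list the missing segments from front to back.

/s/, /χ/

place of articulation  voiceless  voiced  
labiodental       f         v       
dental            θ         ð       
alveolar          —         z       
uvular            —         ʁ       
Gaps, from front to back: alveolar lacks voiceless (/s/); uvular lacks voiceless (/χ/).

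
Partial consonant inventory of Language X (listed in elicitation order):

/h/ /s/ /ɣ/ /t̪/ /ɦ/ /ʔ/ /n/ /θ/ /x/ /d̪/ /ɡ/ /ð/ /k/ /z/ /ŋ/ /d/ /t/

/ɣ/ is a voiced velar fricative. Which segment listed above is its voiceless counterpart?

/x/

The voiceless counterpart is a voiceless velar fricative — in this inventory, /x/.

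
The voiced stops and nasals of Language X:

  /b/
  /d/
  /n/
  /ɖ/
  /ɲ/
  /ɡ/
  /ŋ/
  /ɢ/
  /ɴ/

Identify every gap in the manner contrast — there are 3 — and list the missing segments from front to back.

Oral stop: /b/ (bilabial), /d/ (alveolar), /ɖ/ (retroflex), /ɡ/ (velar), /ɢ/ (uvular).
Nasal: /n/ (alveolar), /ɲ/ (palatal), /ŋ/ (velar), /ɴ/ (uvular).
Gaps, from front to back: bilabial lacks nasal (/m/); retroflex lacks nasal (/ɳ/); palatal lacks oral stop (/ɟ/).

/m/, /ɳ/, /ɟ/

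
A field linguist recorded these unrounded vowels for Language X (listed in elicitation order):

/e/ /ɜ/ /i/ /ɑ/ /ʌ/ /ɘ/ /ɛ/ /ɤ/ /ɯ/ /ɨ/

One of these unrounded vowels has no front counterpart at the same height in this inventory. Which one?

/ɑ/

High: /i/ ~ /ɨ/ ~ /ɯ/
High-mid: /e/ ~ /ɘ/ ~ /ɤ/
Low-mid: /ɛ/ ~ /ɜ/ ~ /ʌ/
Low: only /ɑ/ (back); no front partner.
So /ɑ/ is the unpaired segment.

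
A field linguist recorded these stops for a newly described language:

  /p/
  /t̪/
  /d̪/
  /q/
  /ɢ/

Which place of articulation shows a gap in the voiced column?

Voiceless: /p/ (bilabial), /t̪/ (dental), /q/ (uvular).
Voiced: /d̪/ (dental), /ɢ/ (uvular).
Every place of articulation has a voiced member except bilabial, where /b/ would be expected.

bilabial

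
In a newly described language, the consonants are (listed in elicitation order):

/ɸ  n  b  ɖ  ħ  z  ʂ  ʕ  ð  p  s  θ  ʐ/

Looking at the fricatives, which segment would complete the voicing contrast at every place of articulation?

/β/

Voiceless: /ɸ/ (bilabial), /θ/ (dental), /s/ (alveolar), /ʂ/ (retroflex), /ħ/ (pharyngeal).
Voiced: /ð/ (dental), /z/ (alveolar), /ʐ/ (retroflex), /ʕ/ (pharyngeal).
The bilabial row has no voiced member, so the gap is the voiced bilabial fricative /β/.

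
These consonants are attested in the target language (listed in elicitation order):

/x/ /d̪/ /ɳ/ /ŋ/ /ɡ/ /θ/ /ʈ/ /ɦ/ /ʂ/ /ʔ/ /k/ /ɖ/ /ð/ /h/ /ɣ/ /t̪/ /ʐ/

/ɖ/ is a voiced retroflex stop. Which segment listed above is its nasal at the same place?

/ɳ/

The nasal at the same place is a retroflex nasal — in this inventory, /ɳ/.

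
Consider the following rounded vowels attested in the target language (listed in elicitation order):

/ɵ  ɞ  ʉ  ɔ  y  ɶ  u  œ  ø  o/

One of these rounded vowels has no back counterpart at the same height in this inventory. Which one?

High: /y/ ~ /ʉ/ ~ /u/
High-mid: /ø/ ~ /ɵ/ ~ /o/
Low-mid: /œ/ ~ /ɞ/ ~ /ɔ/
Low: only /ɶ/ (front); no back partner.
So /ɶ/ is the unpaired segment.

/ɶ/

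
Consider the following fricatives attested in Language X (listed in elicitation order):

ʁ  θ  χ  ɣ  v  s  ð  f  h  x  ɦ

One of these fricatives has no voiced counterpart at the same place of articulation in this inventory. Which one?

/s/

Labiodental: /f/ ~ /v/
Dental: /θ/ ~ /ð/
Velar: /x/ ~ /ɣ/
Uvular: /χ/ ~ /ʁ/
Glottal: /h/ ~ /ɦ/
Alveolar: only /s/ (voiceless); no voiced partner.
So /s/ is the unpaired segment.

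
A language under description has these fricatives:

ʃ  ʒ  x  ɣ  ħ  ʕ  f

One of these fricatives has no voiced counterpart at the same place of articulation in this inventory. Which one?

Postalveolar: /ʃ/ ~ /ʒ/
Velar: /x/ ~ /ɣ/
Pharyngeal: /ħ/ ~ /ʕ/
Labiodental: only /f/ (voiceless); no voiced partner.
So /f/ is the unpaired segment.

/f/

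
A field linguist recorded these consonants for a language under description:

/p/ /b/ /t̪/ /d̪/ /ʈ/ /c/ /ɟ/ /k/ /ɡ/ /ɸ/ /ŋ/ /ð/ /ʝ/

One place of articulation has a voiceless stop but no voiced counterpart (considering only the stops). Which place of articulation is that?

place of articulation  voiceless  voiced  
bilabial          p         b       
dental            t̪        d̪      
retroflex         ʈ         —       
palatal           c         ɟ       
velar             k         ɡ       
Every place of articulation has a voiced member except retroflex, where /ɖ/ would be expected.

retroflex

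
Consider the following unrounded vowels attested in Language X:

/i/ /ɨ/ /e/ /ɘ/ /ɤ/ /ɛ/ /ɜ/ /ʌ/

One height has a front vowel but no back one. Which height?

high: front /i/, central /ɨ/, back —.
high-mid: front /e/, central /ɘ/, back /ɤ/.
low-mid: front /ɛ/, central /ɜ/, back /ʌ/.
Every height has a back member except high, where /ɯ/ would be expected.

high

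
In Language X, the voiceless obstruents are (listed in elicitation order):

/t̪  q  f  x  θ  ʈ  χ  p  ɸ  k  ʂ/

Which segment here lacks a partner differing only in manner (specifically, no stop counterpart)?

/f/

Bilabial: /p/ ~ /ɸ/
Dental: /t̪/ ~ /θ/
Retroflex: /ʈ/ ~ /ʂ/
Velar: /k/ ~ /x/
Uvular: /q/ ~ /χ/
Labiodental: only /f/ (fricative); no stop partner.
So /f/ is the unpaired segment.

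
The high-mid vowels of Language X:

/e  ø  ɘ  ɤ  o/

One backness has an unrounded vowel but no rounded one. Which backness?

backness          unrounded  rounded 
front             e         ø       
central           ɘ         —       
back              ɤ         o       
Every backness has a rounded member except central, where /ɵ/ would be expected.

central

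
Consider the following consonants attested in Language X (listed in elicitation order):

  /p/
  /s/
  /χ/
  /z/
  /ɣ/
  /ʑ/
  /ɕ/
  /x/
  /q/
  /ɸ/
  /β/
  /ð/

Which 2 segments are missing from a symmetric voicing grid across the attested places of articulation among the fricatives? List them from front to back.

place of articulation  voiceless  voiced  
bilabial          ɸ         β       
dental            —         ð       
alveolar          s         z       
alveolo-palatal   ɕ         ʑ       
velar             x         ɣ       
uvular            χ         —       
Gaps, from front to back: dental lacks voiceless (/θ/); uvular lacks voiced (/ʁ/).

/θ/, /ʁ/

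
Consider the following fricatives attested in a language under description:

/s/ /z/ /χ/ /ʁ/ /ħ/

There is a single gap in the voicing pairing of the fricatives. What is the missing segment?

Voiceless: /s/ (alveolar), /χ/ (uvular), /ħ/ (pharyngeal).
Voiced: /z/ (alveolar), /ʁ/ (uvular).
The pharyngeal row has no voiced member, so the gap is the voiced pharyngeal fricative /ʕ/.

/ʕ/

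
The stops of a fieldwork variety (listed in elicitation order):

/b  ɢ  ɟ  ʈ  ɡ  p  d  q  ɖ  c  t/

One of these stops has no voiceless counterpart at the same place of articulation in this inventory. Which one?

/ɡ/

Bilabial: /p/ ~ /b/
Alveolar: /t/ ~ /d/
Retroflex: /ʈ/ ~ /ɖ/
Palatal: /c/ ~ /ɟ/
Uvular: /q/ ~ /ɢ/
Velar: only /ɡ/ (voiced); no voiceless partner.
So /ɡ/ is the unpaired segment.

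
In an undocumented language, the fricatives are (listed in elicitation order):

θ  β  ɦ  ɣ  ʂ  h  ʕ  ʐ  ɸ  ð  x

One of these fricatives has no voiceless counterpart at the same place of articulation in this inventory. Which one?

Bilabial: /ɸ/ ~ /β/
Dental: /θ/ ~ /ð/
Retroflex: /ʂ/ ~ /ʐ/
Velar: /x/ ~ /ɣ/
Glottal: /h/ ~ /ɦ/
Pharyngeal: only /ʕ/ (voiced); no voiceless partner.
So /ʕ/ is the unpaired segment.

/ʕ/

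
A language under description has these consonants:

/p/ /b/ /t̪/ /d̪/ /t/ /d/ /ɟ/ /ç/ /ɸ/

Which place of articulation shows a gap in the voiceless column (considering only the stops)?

palatal

Voiceless: /p/ (bilabial), /t̪/ (dental), /t/ (alveolar).
Voiced: /b/ (bilabial), /d̪/ (dental), /d/ (alveolar), /ɟ/ (palatal).
Every place of articulation has a voiceless member except palatal, where /c/ would be expected.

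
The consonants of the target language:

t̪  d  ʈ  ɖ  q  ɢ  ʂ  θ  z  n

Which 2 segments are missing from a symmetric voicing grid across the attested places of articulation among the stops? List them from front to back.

/d̪/, /t/

Voiceless: /t̪/ (dental), /ʈ/ (retroflex), /q/ (uvular).
Voiced: /d/ (alveolar), /ɖ/ (retroflex), /ɢ/ (uvular).
Gaps, from front to back: dental lacks voiced (/d̪/); alveolar lacks voiceless (/t/).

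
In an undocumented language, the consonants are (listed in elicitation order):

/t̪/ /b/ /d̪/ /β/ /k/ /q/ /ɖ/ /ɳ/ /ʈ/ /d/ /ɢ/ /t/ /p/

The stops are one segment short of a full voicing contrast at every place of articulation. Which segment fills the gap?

/ɡ/

Voiceless: /p/ (bilabial), /t̪/ (dental), /t/ (alveolar), /ʈ/ (retroflex), /k/ (velar), /q/ (uvular).
Voiced: /b/ (bilabial), /d̪/ (dental), /d/ (alveolar), /ɖ/ (retroflex), /ɢ/ (uvular).
The velar row has no voiced member, so the gap is the voiced velar stop /ɡ/.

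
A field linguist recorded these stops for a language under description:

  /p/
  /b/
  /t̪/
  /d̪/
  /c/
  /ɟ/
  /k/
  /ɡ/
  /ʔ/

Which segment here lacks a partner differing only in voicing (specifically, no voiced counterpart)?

/ʔ/

Bilabial: /p/ ~ /b/
Dental: /t̪/ ~ /d̪/
Palatal: /c/ ~ /ɟ/
Velar: /k/ ~ /ɡ/
Glottal: only /ʔ/ (voiceless); no voiced partner.
So /ʔ/ is the unpaired segment.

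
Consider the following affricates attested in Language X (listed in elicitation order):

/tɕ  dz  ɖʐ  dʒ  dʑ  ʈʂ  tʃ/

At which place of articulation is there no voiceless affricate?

alveolar: voiceless —, voiced /dz/.
postalveolar: voiceless /tʃ/, voiced /dʒ/.
retroflex: voiceless /ʈʂ/, voiced /ɖʐ/.
alveolo-palatal: voiceless /tɕ/, voiced /dʑ/.
Every place of articulation has a voiceless member except alveolar, where /ts/ would be expected.

alveolar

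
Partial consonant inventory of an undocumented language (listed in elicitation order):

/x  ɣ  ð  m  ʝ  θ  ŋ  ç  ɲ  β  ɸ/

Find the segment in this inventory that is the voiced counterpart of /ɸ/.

/β/

/ɸ/ is a voiceless bilabial fricative.
The voiced counterpart is a voiced bilabial fricative — in this inventory, /β/.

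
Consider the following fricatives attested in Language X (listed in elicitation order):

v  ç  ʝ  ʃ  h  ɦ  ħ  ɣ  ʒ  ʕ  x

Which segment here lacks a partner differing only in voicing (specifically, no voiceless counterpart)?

Postalveolar: /ʃ/ ~ /ʒ/
Palatal: /ç/ ~ /ʝ/
Velar: /x/ ~ /ɣ/
Pharyngeal: /ħ/ ~ /ʕ/
Glottal: /h/ ~ /ɦ/
Labiodental: only /v/ (voiced); no voiceless partner.
So /v/ is the unpaired segment.

/v/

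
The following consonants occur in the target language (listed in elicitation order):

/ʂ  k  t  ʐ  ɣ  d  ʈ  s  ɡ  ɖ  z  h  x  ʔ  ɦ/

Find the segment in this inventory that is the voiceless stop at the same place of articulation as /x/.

/x/ is a voiceless velar fricative.
The voiceless stop at the same place is a voiceless velar stop — in this inventory, /k/.

/k/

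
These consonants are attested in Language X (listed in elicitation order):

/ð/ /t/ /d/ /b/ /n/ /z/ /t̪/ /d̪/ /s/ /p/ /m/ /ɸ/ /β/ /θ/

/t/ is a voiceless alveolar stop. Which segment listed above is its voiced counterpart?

/d/

The voiced counterpart is a voiced alveolar stop — in this inventory, /d/.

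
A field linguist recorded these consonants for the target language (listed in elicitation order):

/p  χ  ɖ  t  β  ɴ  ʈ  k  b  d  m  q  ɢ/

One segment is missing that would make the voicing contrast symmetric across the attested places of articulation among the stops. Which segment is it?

Voiceless: /p/ (bilabial), /t/ (alveolar), /ʈ/ (retroflex), /k/ (velar), /q/ (uvular).
Voiced: /b/ (bilabial), /d/ (alveolar), /ɖ/ (retroflex), /ɢ/ (uvular).
The velar row has no voiced member, so the gap is the voiced velar stop /ɡ/.

/ɡ/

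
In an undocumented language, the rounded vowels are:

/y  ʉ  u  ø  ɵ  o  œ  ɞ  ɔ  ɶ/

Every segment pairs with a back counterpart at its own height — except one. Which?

/ɶ/

High: /y/ ~ /ʉ/ ~ /u/
High-mid: /ø/ ~ /ɵ/ ~ /o/
Low-mid: /œ/ ~ /ɞ/ ~ /ɔ/
Low: only /ɶ/ (front); no back partner.
So /ɶ/ is the unpaired segment.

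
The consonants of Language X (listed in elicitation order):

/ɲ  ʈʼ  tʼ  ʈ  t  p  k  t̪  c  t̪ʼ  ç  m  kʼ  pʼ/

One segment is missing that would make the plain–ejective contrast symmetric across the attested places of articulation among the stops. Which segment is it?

/cʼ/

bilabial: plain /p/, ejective /pʼ/.
dental: plain /t̪/, ejective /t̪ʼ/.
alveolar: plain /t/, ejective /tʼ/.
retroflex: plain /ʈ/, ejective /ʈʼ/.
palatal: plain /c/, ejective —.
velar: plain /k/, ejective /kʼ/.
The palatal row has no ejective member, so the gap is the ejective palatal stop /cʼ/.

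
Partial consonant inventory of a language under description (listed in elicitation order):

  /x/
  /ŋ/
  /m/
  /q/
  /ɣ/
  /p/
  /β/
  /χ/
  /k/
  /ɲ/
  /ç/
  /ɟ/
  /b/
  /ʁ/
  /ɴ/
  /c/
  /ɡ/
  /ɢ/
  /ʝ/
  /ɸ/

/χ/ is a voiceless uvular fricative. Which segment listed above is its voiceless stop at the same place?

/q/

The voiceless stop at the same place is a voiceless uvular stop — in this inventory, /q/.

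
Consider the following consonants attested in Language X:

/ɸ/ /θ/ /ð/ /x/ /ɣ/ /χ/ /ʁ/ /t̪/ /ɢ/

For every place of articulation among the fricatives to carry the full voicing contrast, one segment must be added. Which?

/β/

Voiceless: /ɸ/ (bilabial), /θ/ (dental), /x/ (velar), /χ/ (uvular).
Voiced: /ð/ (dental), /ɣ/ (velar), /ʁ/ (uvular).
The bilabial row has no voiced member, so the gap is the voiced bilabial fricative /β/.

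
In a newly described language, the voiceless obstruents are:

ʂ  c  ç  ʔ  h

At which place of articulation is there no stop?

Stop: /c/ (palatal), /ʔ/ (glottal).
Fricative: /ʂ/ (retroflex), /ç/ (palatal), /h/ (glottal).
Every place of articulation has a stop member except retroflex, where /ʈ/ would be expected.

retroflex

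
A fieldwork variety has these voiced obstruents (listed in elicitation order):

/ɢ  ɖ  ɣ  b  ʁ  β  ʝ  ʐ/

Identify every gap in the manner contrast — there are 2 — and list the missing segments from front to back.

place of articulation  stop      fricative
bilabial          b         β       
retroflex         ɖ         ʐ       
palatal           —         ʝ       
velar             —         ɣ       
uvular            ɢ         ʁ       
Gaps, from front to back: palatal lacks stop (/ɟ/); velar lacks stop (/ɡ/).

/ɟ/, /ɡ/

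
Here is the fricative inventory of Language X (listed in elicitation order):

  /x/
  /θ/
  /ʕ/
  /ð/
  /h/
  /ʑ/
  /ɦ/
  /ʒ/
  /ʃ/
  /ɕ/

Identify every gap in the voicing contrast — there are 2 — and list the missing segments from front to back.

dental: voiceless /θ/, voiced /ð/.
postalveolar: voiceless /ʃ/, voiced /ʒ/.
alveolo-palatal: voiceless /ɕ/, voiced /ʑ/.
velar: voiceless /x/, voiced —.
pharyngeal: voiceless —, voiced /ʕ/.
glottal: voiceless /h/, voiced /ɦ/.
Gaps, from front to back: velar lacks voiced (/ɣ/); pharyngeal lacks voiceless (/ħ/).

/ɣ/, /ħ/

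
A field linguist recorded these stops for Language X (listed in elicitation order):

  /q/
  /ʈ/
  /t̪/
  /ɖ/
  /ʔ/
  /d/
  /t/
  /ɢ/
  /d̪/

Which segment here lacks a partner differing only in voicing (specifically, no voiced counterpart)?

Dental: /t̪/ ~ /d̪/
Alveolar: /t/ ~ /d/
Retroflex: /ʈ/ ~ /ɖ/
Uvular: /q/ ~ /ɢ/
Glottal: only /ʔ/ (voiceless); no voiced partner.
So /ʔ/ is the unpaired segment.

/ʔ/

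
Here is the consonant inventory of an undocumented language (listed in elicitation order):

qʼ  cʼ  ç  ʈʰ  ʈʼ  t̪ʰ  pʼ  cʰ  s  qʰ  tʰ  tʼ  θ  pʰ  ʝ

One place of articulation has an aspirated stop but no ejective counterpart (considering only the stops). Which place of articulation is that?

dental

Aspirated: /pʰ/ (bilabial), /t̪ʰ/ (dental), /tʰ/ (alveolar), /ʈʰ/ (retroflex), /cʰ/ (palatal), /qʰ/ (uvular).
Ejective: /pʼ/ (bilabial), /tʼ/ (alveolar), /ʈʼ/ (retroflex), /cʼ/ (palatal), /qʼ/ (uvular).
Every place of articulation has an ejective member except dental, where /t̪ʼ/ would be expected.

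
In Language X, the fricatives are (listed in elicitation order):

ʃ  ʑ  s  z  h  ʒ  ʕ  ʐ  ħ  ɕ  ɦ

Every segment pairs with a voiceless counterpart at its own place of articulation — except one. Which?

Alveolar: /s/ ~ /z/
Postalveolar: /ʃ/ ~ /ʒ/
Alveolo-palatal: /ɕ/ ~ /ʑ/
Pharyngeal: /ħ/ ~ /ʕ/
Glottal: /h/ ~ /ɦ/
Retroflex: only /ʐ/ (voiced); no voiceless partner.
So /ʐ/ is the unpaired segment.

/ʐ/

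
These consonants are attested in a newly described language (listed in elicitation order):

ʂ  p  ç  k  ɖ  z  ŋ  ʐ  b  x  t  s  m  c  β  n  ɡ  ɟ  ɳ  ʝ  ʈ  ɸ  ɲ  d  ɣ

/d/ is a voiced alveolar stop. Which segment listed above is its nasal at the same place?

/n/

The nasal at the same place is an alveolar nasal — in this inventory, /n/.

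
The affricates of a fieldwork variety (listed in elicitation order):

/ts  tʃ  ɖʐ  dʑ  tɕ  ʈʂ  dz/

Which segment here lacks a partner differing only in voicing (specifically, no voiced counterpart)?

/tʃ/

Alveolar: /ts/ ~ /dz/
Retroflex: /ʈʂ/ ~ /ɖʐ/
Alveolo-palatal: /tɕ/ ~ /dʑ/
Postalveolar: only /tʃ/ (voiceless); no voiced partner.
So /tʃ/ is the unpaired segment.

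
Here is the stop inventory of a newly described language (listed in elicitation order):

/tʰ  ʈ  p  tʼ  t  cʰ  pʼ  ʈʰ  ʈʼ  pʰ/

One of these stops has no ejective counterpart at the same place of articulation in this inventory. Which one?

/cʰ/

Bilabial: /p/ ~ /pʰ/ ~ /pʼ/
Alveolar: /t/ ~ /tʰ/ ~ /tʼ/
Retroflex: /ʈ/ ~ /ʈʰ/ ~ /ʈʼ/
Palatal: only /cʰ/ (aspirated); no ejective partner.
So /cʰ/ is the unpaired segment.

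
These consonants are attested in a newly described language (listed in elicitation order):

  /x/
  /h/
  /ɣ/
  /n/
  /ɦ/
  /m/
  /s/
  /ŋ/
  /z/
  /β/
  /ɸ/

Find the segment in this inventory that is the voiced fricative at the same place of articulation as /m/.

/m/ is a bilabial nasal.
The voiced fricative at the same place is a voiced bilabial fricative — in this inventory, /β/.

/β/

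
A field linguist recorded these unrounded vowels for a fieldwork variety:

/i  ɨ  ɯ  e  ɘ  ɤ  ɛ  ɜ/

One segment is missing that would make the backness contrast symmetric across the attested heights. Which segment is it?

high: front /i/, central /ɨ/, back /ɯ/.
high-mid: front /e/, central /ɘ/, back /ɤ/.
low-mid: front /ɛ/, central /ɜ/, back —.
The low-mid row has no back member, so the gap is the low-mid back unrounded vowel /ʌ/.

/ʌ/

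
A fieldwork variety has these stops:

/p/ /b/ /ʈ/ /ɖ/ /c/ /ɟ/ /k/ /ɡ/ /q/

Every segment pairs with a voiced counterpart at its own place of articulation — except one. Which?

Bilabial: /p/ ~ /b/
Retroflex: /ʈ/ ~ /ɖ/
Palatal: /c/ ~ /ɟ/
Velar: /k/ ~ /ɡ/
Uvular: only /q/ (voiceless); no voiced partner.
So /q/ is the unpaired segment.

/q/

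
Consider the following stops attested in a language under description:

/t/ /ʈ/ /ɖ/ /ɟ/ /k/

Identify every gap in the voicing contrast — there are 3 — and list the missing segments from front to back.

/d/, /c/, /ɡ/

Voiceless: /t/ (alveolar), /ʈ/ (retroflex), /k/ (velar).
Voiced: /ɖ/ (retroflex), /ɟ/ (palatal).
Gaps, from front to back: alveolar lacks voiced (/d/); palatal lacks voiceless (/c/); velar lacks voiced (/ɡ/).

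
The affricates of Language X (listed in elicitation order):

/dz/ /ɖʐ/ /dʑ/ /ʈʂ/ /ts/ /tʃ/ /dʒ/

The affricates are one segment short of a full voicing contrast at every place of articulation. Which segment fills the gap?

alveolar: voiceless /ts/, voiced /dz/.
postalveolar: voiceless /tʃ/, voiced /dʒ/.
retroflex: voiceless /ʈʂ/, voiced /ɖʐ/.
alveolo-palatal: voiceless —, voiced /dʑ/.
The alveolo-palatal row has no voiceless member, so the gap is the voiceless alveolo-palatal affricate /tɕ/.

/tɕ/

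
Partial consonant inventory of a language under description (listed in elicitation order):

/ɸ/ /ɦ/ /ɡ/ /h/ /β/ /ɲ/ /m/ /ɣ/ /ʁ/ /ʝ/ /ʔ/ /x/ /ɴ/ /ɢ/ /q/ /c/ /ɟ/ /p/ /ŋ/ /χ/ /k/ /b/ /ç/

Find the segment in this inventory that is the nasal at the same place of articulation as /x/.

/ŋ/

/x/ is a voiceless velar fricative.
The nasal at the same place is a velar nasal — in this inventory, /ŋ/.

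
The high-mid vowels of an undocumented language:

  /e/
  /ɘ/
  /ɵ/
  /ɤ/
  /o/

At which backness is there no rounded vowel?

front

front: unrounded /e/, rounded —.
central: unrounded /ɘ/, rounded /ɵ/.
back: unrounded /ɤ/, rounded /o/.
Every backness has a rounded member except front, where /ø/ would be expected.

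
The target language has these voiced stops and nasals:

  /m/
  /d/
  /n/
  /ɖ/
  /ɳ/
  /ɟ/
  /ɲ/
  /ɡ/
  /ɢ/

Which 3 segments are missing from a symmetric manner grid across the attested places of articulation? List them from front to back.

/b/, /ŋ/, /ɴ/

bilabial: oral stop —, nasal /m/.
alveolar: oral stop /d/, nasal /n/.
retroflex: oral stop /ɖ/, nasal /ɳ/.
palatal: oral stop /ɟ/, nasal /ɲ/.
velar: oral stop /ɡ/, nasal —.
uvular: oral stop /ɢ/, nasal —.
Gaps, from front to back: bilabial lacks oral stop (/b/); velar lacks nasal (/ŋ/); uvular lacks nasal (/ɴ/).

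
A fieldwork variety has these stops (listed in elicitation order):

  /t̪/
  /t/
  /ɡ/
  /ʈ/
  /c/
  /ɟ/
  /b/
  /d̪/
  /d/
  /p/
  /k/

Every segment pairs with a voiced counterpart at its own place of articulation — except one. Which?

Bilabial: /p/ ~ /b/
Dental: /t̪/ ~ /d̪/
Alveolar: /t/ ~ /d/
Palatal: /c/ ~ /ɟ/
Velar: /k/ ~ /ɡ/
Retroflex: only /ʈ/ (voiceless); no voiced partner.
So /ʈ/ is the unpaired segment.

/ʈ/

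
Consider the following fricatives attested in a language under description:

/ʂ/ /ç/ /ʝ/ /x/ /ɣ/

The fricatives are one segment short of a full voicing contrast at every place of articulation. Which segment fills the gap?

retroflex: voiceless /ʂ/, voiced —.
palatal: voiceless /ç/, voiced /ʝ/.
velar: voiceless /x/, voiced /ɣ/.
The retroflex row has no voiced member, so the gap is the voiced retroflex fricative /ʐ/.

/ʐ/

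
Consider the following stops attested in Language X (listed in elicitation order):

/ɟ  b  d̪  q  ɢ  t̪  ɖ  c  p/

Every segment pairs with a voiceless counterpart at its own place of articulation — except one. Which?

Bilabial: /p/ ~ /b/
Dental: /t̪/ ~ /d̪/
Palatal: /c/ ~ /ɟ/
Uvular: /q/ ~ /ɢ/
Retroflex: only /ɖ/ (voiced); no voiceless partner.
So /ɖ/ is the unpaired segment.

/ɖ/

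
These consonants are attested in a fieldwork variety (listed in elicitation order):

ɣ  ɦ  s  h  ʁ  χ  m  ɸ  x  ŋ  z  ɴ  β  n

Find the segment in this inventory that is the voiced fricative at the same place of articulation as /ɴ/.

/ʁ/

/ɴ/ is an uvular nasal.
The voiced fricative at the same place is a voiced uvular fricative — in this inventory, /ʁ/.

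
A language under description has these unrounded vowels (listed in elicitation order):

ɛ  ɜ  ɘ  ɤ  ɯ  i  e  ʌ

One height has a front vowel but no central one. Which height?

high

high: front /i/, central —, back /ɯ/.
high-mid: front /e/, central /ɘ/, back /ɤ/.
low-mid: front /ɛ/, central /ɜ/, back /ʌ/.
Every height has a central member except high, where /ɨ/ would be expected.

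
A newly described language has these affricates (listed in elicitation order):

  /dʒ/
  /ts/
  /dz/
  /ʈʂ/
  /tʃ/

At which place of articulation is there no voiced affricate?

retroflex

place of articulation  voiceless  voiced  
alveolar          ts        dz      
postalveolar      tʃ        dʒ      
retroflex         ʈʂ        —       
Every place of articulation has a voiced member except retroflex, where /ɖʐ/ would be expected.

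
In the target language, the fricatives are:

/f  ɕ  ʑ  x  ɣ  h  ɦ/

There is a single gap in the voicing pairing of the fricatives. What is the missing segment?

place of articulation  voiceless  voiced  
labiodental       f         —       
alveolo-palatal   ɕ         ʑ       
velar             x         ɣ       
glottal           h         ɦ       
The labiodental row has no voiced member, so the gap is the voiced labiodental fricative /v/.

/v/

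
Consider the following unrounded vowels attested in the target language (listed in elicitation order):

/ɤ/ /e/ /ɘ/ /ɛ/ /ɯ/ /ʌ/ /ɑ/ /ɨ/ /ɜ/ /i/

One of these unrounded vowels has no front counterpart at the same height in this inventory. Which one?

High: /i/ ~ /ɨ/ ~ /ɯ/
High-mid: /e/ ~ /ɘ/ ~ /ɤ/
Low-mid: /ɛ/ ~ /ɜ/ ~ /ʌ/
Low: only /ɑ/ (back); no front partner.
So /ɑ/ is the unpaired segment.

/ɑ/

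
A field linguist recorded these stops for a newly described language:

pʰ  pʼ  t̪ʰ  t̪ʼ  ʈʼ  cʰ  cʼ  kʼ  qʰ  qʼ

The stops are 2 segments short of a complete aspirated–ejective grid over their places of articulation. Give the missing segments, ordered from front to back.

/ʈʰ/, /kʰ/

bilabial: aspirated /pʰ/, ejective /pʼ/.
dental: aspirated /t̪ʰ/, ejective /t̪ʼ/.
retroflex: aspirated —, ejective /ʈʼ/.
palatal: aspirated /cʰ/, ejective /cʼ/.
velar: aspirated —, ejective /kʼ/.
uvular: aspirated /qʰ/, ejective /qʼ/.
Gaps, from front to back: retroflex lacks aspirated (/ʈʰ/); velar lacks aspirated (/kʰ/).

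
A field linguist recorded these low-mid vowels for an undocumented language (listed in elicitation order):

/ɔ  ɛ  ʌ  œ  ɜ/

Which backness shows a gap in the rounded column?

central

front: unrounded /ɛ/, rounded /œ/.
central: unrounded /ɜ/, rounded —.
back: unrounded /ʌ/, rounded /ɔ/.
Every backness has a rounded member except central, where /ɞ/ would be expected.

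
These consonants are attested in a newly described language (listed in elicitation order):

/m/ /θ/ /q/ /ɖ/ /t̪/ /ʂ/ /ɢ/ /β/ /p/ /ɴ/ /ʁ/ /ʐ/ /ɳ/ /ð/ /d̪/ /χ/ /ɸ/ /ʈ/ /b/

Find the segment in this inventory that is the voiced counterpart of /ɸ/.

/β/

/ɸ/ is a voiceless bilabial fricative.
The voiced counterpart is a voiced bilabial fricative — in this inventory, /β/.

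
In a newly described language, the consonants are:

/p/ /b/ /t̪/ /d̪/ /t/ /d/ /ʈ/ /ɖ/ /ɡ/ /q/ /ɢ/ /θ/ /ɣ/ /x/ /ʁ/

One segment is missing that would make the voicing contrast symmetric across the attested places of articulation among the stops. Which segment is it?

place of articulation  voiceless  voiced  
bilabial          p         b       
dental            t̪        d̪      
alveolar          t         d       
retroflex         ʈ         ɖ       
velar             —         ɡ       
uvular            q         ɢ       
The velar row has no voiceless member, so the gap is the voiceless velar stop /k/.

/k/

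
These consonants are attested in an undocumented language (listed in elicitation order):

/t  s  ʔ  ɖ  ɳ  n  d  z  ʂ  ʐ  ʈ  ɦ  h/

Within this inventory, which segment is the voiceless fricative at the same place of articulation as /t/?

/t/ is a voiceless alveolar stop.
The voiceless fricative at the same place is a voiceless alveolar fricative — in this inventory, /s/.

/s/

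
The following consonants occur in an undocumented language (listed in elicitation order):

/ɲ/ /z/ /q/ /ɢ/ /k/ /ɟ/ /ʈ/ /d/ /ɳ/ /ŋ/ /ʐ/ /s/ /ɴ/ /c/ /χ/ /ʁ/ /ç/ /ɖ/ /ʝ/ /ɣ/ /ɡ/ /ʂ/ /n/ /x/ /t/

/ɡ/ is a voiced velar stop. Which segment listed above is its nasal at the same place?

/ŋ/

The nasal at the same place is a velar nasal — in this inventory, /ŋ/.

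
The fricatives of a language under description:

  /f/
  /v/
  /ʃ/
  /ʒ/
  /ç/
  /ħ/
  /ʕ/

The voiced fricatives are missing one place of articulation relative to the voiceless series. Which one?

Voiceless: /f/ (labiodental), /ʃ/ (postalveolar), /ç/ (palatal), /ħ/ (pharyngeal).
Voiced: /v/ (labiodental), /ʒ/ (postalveolar), /ʕ/ (pharyngeal).
Every place of articulation has a voiced member except palatal, where /ʝ/ would be expected.

palatal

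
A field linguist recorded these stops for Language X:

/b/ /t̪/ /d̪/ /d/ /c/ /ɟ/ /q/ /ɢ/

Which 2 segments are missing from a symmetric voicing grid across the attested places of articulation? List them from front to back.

bilabial: voiceless —, voiced /b/.
dental: voiceless /t̪/, voiced /d̪/.
alveolar: voiceless —, voiced /d/.
palatal: voiceless /c/, voiced /ɟ/.
uvular: voiceless /q/, voiced /ɢ/.
Gaps, from front to back: bilabial lacks voiceless (/p/); alveolar lacks voiceless (/t/).

/p/, /t/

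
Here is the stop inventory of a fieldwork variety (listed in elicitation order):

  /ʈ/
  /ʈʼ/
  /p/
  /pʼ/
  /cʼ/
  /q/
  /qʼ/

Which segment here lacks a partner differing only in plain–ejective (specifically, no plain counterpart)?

/cʼ/

Bilabial: /p/ ~ /pʼ/
Retroflex: /ʈ/ ~ /ʈʼ/
Uvular: /q/ ~ /qʼ/
Palatal: only /cʼ/ (ejective); no plain partner.
So /cʼ/ is the unpaired segment.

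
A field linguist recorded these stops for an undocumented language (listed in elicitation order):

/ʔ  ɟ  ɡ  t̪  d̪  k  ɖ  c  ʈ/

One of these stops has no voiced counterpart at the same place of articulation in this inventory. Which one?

/ʔ/

Dental: /t̪/ ~ /d̪/
Retroflex: /ʈ/ ~ /ɖ/
Palatal: /c/ ~ /ɟ/
Velar: /k/ ~ /ɡ/
Glottal: only /ʔ/ (voiceless); no voiced partner.
So /ʔ/ is the unpaired segment.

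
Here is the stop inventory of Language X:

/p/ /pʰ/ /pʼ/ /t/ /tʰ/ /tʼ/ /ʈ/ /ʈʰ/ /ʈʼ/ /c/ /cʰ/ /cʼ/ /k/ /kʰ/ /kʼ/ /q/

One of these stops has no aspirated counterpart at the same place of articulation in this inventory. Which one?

/q/

Bilabial: /p/ ~ /pʰ/ ~ /pʼ/
Alveolar: /t/ ~ /tʰ/ ~ /tʼ/
Retroflex: /ʈ/ ~ /ʈʰ/ ~ /ʈʼ/
Palatal: /c/ ~ /cʰ/ ~ /cʼ/
Velar: /k/ ~ /kʰ/ ~ /kʼ/
Uvular: only /q/ (plain); no aspirated partner.
So /q/ is the unpaired segment.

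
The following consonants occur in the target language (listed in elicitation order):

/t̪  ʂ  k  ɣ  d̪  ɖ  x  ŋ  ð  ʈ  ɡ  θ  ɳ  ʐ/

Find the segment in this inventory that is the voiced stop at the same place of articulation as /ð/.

/ð/ is a voiced dental fricative.
The voiced stop at the same place is a voiced dental stop — in this inventory, /d̪/.

/d̪/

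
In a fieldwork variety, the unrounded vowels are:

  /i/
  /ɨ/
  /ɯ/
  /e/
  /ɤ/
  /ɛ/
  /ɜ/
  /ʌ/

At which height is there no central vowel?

height            front     central   back    
high              i         ɨ         ɯ       
high-mid          e         —         ɤ       
low-mid           ɛ         ɜ         ʌ       
Every height has a central member except high-mid, where /ɘ/ would be expected.

high-mid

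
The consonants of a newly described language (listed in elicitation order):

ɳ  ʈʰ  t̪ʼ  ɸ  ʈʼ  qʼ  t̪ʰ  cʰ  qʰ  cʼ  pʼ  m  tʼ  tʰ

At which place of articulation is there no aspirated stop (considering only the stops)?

place of articulation  aspirated  ejective
bilabial          —         pʼ      
dental            t̪ʰ       t̪ʼ     
alveolar          tʰ        tʼ      
retroflex         ʈʰ        ʈʼ      
palatal           cʰ        cʼ      
uvular            qʰ        qʼ      
Every place of articulation has an aspirated member except bilabial, where /pʰ/ would be expected.

bilabial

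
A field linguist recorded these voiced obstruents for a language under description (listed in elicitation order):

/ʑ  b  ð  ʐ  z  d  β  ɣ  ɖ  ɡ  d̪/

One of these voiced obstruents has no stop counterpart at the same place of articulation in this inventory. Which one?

/ʑ/

Bilabial: /b/ ~ /β/
Dental: /d̪/ ~ /ð/
Alveolar: /d/ ~ /z/
Retroflex: /ɖ/ ~ /ʐ/
Velar: /ɡ/ ~ /ɣ/
Alveolo-palatal: only /ʑ/ (fricative); no stop partner.
So /ʑ/ is the unpaired segment.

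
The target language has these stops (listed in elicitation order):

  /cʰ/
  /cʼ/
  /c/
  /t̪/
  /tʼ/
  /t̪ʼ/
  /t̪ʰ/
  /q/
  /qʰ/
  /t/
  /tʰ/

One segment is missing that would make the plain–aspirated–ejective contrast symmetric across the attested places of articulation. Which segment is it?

place of articulation  plain     aspirated  ejective
dental            t̪        t̪ʰ       t̪ʼ     
alveolar          t         tʰ        tʼ      
palatal           c         cʰ        cʼ      
uvular            q         qʰ        —       
The uvular row has no ejective member, so the gap is the ejective uvular stop /qʼ/.

/qʼ/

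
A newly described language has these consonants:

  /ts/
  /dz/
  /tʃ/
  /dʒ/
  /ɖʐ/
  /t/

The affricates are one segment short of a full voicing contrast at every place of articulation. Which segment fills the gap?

place of articulation  voiceless  voiced  
alveolar          ts        dz      
postalveolar      tʃ        dʒ      
retroflex         —         ɖʐ      
The retroflex row has no voiceless member, so the gap is the voiceless retroflex affricate /ʈʂ/.

/ʈʂ/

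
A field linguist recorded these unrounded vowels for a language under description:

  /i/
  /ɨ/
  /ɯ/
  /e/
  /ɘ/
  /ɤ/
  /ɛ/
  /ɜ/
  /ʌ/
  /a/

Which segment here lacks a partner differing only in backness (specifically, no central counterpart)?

/a/

High: /i/ ~ /ɨ/ ~ /ɯ/
High-mid: /e/ ~ /ɘ/ ~ /ɤ/
Low-mid: /ɛ/ ~ /ɜ/ ~ /ʌ/
Low: only /a/ (front); no central partner.
So /a/ is the unpaired segment.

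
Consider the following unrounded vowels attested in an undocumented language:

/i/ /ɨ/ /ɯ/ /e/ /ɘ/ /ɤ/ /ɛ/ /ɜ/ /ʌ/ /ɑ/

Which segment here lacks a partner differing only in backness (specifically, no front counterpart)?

High: /i/ ~ /ɨ/ ~ /ɯ/
High-mid: /e/ ~ /ɘ/ ~ /ɤ/
Low-mid: /ɛ/ ~ /ɜ/ ~ /ʌ/
Low: only /ɑ/ (back); no front partner.
So /ɑ/ is the unpaired segment.

/ɑ/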